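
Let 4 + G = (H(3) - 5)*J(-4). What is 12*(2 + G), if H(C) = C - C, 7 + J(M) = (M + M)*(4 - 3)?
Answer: 876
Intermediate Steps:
J(M) = -7 + 2*M (J(M) = -7 + (M + M)*(4 - 3) = -7 + (2*M)*1 = -7 + 2*M)
H(C) = 0
G = 71 (G = -4 + (0 - 5)*(-7 + 2*(-4)) = -4 - 5*(-7 - 8) = -4 - 5*(-15) = -4 + 75 = 71)
12*(2 + G) = 12*(2 + 71) = 12*73 = 876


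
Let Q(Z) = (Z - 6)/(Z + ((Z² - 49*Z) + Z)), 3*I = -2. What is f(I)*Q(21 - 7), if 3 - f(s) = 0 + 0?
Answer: -4/77 ≈ -0.051948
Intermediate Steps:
I = -⅔ (I = (⅓)*(-2) = -⅔ ≈ -0.66667)
f(s) = 3 (f(s) = 3 - (0 + 0) = 3 - 1*0 = 3 + 0 = 3)
Q(Z) = (-6 + Z)/(Z² - 47*Z) (Q(Z) = (-6 + Z)/(Z + (Z² - 48*Z)) = (-6 + Z)/(Z² - 47*Z))
f(I)*Q(21 - 7) = 3*((-6 + (21 - 7))/((21 - 7)*(-47 + (21 - 7)))) = 3*((-6 + 14)/(14*(-47 + 14))) = 3*((1/14)*8/(-33)) = 3*((1/14)*(-1/33)*8) = 3*(-4/231) = -4/77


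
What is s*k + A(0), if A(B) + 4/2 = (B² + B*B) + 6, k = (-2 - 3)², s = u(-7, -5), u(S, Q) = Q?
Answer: -121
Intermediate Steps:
s = -5
k = 25 (k = (-5)² = 25)
A(B) = 4 + 2*B² (A(B) = -2 + ((B² + B*B) + 6) = -2 + ((B² + B²) + 6) = -2 + (2*B² + 6) = -2 + (6 + 2*B²) = 4 + 2*B²)
s*k + A(0) = -5*25 + (4 + 2*0²) = -125 + (4 + 2*0) = -125 + (4 + 0) = -125 + 4 = -121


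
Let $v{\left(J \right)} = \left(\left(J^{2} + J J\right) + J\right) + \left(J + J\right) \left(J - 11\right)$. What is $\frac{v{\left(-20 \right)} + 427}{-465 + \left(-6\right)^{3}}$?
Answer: $- \frac{2447}{681} \approx -3.5932$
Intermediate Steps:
$v{\left(J \right)} = J + 2 J^{2} + 2 J \left(-11 + J\right)$ ($v{\left(J \right)} = \left(\left(J^{2} + J^{2}\right) + J\right) + 2 J \left(-11 + J\right) = \left(2 J^{2} + J\right) + 2 J \left(-11 + J\right) = \left(J + 2 J^{2}\right) + 2 J \left(-11 + J\right) = J + 2 J^{2} + 2 J \left(-11 + J\right)$)
$\frac{v{\left(-20 \right)} + 427}{-465 + \left(-6\right)^{3}} = \frac{- 20 \left(-21 + 4 \left(-20\right)\right) + 427}{-465 + \left(-6\right)^{3}} = \frac{- 20 \left(-21 - 80\right) + 427}{-465 - 216} = \frac{\left(-20\right) \left(-101\right) + 427}{-681} = \left(2020 + 427\right) \left(- \frac{1}{681}\right) = 2447 \left(- \frac{1}{681}\right) = - \frac{2447}{681}$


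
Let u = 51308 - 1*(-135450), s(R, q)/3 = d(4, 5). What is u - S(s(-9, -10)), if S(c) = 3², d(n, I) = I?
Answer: 186749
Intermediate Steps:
s(R, q) = 15 (s(R, q) = 3*5 = 15)
S(c) = 9
u = 186758 (u = 51308 + 135450 = 186758)
u - S(s(-9, -10)) = 186758 - 1*9 = 186758 - 9 = 186749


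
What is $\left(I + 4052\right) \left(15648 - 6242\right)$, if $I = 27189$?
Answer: $293852846$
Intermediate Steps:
$\left(I + 4052\right) \left(15648 - 6242\right) = \left(27189 + 4052\right) \left(15648 - 6242\right) = 31241 \cdot 9406 = 293852846$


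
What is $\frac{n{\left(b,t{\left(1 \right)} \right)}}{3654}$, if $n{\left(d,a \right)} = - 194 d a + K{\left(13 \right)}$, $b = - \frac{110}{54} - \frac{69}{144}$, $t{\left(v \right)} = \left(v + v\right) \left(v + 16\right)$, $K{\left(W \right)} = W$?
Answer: $\frac{1793867}{394632} \approx 4.5457$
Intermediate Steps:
$t{\left(v \right)} = 2 v \left(16 + v\right)$
$b = - \frac{1087}{432}$ ($b = \left(-110\right) \frac{1}{54} - \frac{23}{48} = - \frac{55}{27} - \frac{23}{48} = - \frac{1087}{432} \approx -2.5162$)
$n{\left(d,a \right)} = 13 - 194 a d$ ($n{\left(d,a \right)} = - 194 d a + 13 = - 194 a d + 13 = 13 - 194 a d$)
$\frac{n{\left(b,t{\left(1 \right)} \right)}}{3654} = \frac{13 - 194 \cdot 2 \cdot 1 \left(16 + 1\right) \left(- \frac{1087}{432}\right)}{3654} = \left(13 - 194 \cdot 2 \cdot 1 \cdot 17 \left(- \frac{1087}{432}\right)\right) \frac{1}{3654} = \left(13 - 6596 \left(- \frac{1087}{432}\right)\right) \frac{1}{3654} = \left(13 + \frac{1792463}{108}\right) \frac{1}{3654} = \frac{1793867}{108} \cdot \frac{1}{3654} = \frac{1793867}{394632}$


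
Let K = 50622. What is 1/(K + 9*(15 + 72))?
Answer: 1/51405 ≈ 1.9453e-5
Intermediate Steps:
1/(K + 9*(15 + 72)) = 1/(50622 + 9*(15 + 72)) = 1/(50622 + 9*87) = 1/(50622 + 783) = 1/51405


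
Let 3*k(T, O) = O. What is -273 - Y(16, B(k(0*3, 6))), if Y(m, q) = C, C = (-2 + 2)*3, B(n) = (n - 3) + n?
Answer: -273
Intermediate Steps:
k(T, O) = O/3
B(n) = -3 + 2*n (B(n) = (-3 + n) + n = -3 + 2*n)
C = 0 (C = 0*3 = 0)
Y(m, q) = 0
-273 - Y(16, B(k(0*3, 6))) = -273 - 1*0 = -273 + 0 = -273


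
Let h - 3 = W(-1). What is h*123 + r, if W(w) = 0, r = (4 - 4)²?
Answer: 369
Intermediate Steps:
r = 0 (r = 0² = 0)
h = 3 (h = 3 + 0 = 3)
h*123 + r = 3*123 + 0 = 369 + 0 = 369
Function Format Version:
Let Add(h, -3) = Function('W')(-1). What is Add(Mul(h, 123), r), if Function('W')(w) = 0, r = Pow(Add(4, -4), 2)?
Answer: 369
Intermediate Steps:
r = 0 (r = Pow(0, 2) = 0)
h = 3 (h = Add(3, 0) = 3)
Add(Mul(h, 123), r) = Add(Mul(3, 123), 0) = Add(369, 0) = 369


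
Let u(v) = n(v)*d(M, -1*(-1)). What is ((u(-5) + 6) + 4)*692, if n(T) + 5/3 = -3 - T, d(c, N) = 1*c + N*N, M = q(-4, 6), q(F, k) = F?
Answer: 6228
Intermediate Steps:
M = -4
d(c, N) = c + N²
n(T) = -14/3 - T (n(T) = -5/3 + (-3 - T) = -14/3 - T)
u(v) = 14 + 3*v (u(v) = (-14/3 - v)*(-4 + (-1*(-1))²) = (-14/3 - v)*(-4 + 1²) = (-14/3 - v)*(-4 + 1) = (-14/3 - v)*(-3) = 14 + 3*v)
((u(-5) + 6) + 4)*692 = (((14 + 3*(-5)) + 6) + 4)*692 = (((14 - 15) + 6) + 4)*692 = ((-1 + 6) + 4)*692 = (5 + 4)*692 = 9*692 = 6228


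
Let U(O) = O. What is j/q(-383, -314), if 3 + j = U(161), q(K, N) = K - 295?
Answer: -79/339 ≈ -0.23304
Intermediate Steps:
q(K, N) = -295 + K
j = 158 (j = -3 + 161 = 158)
j/q(-383, -314) = 158/(-295 - 383) = 158/(-678) = 158*(-1/678) = -79/339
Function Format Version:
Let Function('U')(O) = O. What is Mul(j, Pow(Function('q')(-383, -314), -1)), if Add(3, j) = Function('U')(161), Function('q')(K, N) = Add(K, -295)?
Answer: Rational(-79, 339) ≈ -0.23304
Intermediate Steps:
Function('q')(K, N) = Add(-295, K)
j = 158 (j = Add(-3, 161) = 158)
Mul(j, Pow(Function('q')(-383, -314), -1)) = Mul(158, Pow(Add(-295, -383), -1)) = Mul(158, Pow(-678, -1)) = Mul(158, Rational(-1, 678)) = Rational(-79, 339)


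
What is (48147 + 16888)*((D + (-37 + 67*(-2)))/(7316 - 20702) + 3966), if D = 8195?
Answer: 1726056604910/6693 ≈ 2.5789e+8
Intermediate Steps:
(48147 + 16888)*((D + (-37 + 67*(-2)))/(7316 - 20702) + 3966) = (48147 + 16888)*((8195 + (-37 + 67*(-2)))/(7316 - 20702) + 3966) = 65035*((8195 + (-37 - 134))/(-13386) + 3966) = 65035*((8195 - 171)*(-1/13386) + 3966) = 65035*(8024*(-1/13386) + 3966) = 65035*(-4012/6693 + 3966) = 65035*(26540426/6693) = 1726056604910/6693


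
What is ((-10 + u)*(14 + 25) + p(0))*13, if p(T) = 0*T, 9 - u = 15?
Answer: -8112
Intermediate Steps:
u = -6 (u = 9 - 1*15 = 9 - 15 = -6)
p(T) = 0
((-10 + u)*(14 + 25) + p(0))*13 = ((-10 - 6)*(14 + 25) + 0)*13 = (-16*39 + 0)*13 = (-624 + 0)*13 = -624*13 = -8112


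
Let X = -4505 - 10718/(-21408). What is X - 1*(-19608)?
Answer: 161667871/10704 ≈ 15104.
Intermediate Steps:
X = -48216161/10704 (X = -4505 - 10718*(-1)/21408 = -4505 - 1*(-5359/10704) = -4505 + 5359/10704 = -48216161/10704 ≈ -4504.5)
X - 1*(-19608) = -48216161/10704 - 1*(-19608) = -48216161/10704 + 19608 = 161667871/10704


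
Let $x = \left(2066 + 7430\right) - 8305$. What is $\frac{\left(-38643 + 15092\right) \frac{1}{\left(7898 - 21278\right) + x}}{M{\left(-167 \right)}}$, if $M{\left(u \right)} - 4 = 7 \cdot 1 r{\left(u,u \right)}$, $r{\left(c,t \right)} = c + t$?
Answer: $- \frac{23551}{28449126} \approx -0.00082783$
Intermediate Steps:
$x = 1191$ ($x = 9496 - 8305 = 1191$)
$M{\left(u \right)} = 4 + 14 u$ ($M{\left(u \right)} = 4 + 7 \cdot 1 \left(u + u\right) = 4 + 7 \cdot 2 u = 4 + 14 u$)
$\frac{\left(-38643 + 15092\right) \frac{1}{\left(7898 - 21278\right) + x}}{M{\left(-167 \right)}} = \frac{\left(-38643 + 15092\right) \frac{1}{\left(7898 - 21278\right) + 1191}}{4 + 14 \left(-167\right)} = \frac{\left(-23551\right) \frac{1}{\left(7898 - 21278\right) + 1191}}{4 - 2338} = \frac{\left(-23551\right) \frac{1}{-13380 + 1191}}{-2334} = - \frac{23551}{-12189} \left(- \frac{1}{2334}\right) = \left(-23551\right) \left(- \frac{1}{12189}\right) \left(- \frac{1}{2334}\right) = \frac{23551}{12189} \left(- \frac{1}{2334}\right) = - \frac{23551}{28449126}$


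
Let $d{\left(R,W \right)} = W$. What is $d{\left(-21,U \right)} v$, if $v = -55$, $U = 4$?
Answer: $-220$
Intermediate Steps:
$d{\left(-21,U \right)} v = 4 \left(-55\right) = -220$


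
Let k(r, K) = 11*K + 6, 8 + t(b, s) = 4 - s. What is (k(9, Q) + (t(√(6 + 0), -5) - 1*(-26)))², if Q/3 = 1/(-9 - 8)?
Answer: 278784/289 ≈ 964.65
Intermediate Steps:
t(b, s) = -4 - s (t(b, s) = -8 + (4 - s) = -4 - s)
Q = -3/17 (Q = 3/(-9 - 8) = 3/(-17) = 3*(-1/17) = -3/17 ≈ -0.17647)
k(r, K) = 6 + 11*K
(k(9, Q) + (t(√(6 + 0), -5) - 1*(-26)))² = ((6 + 11*(-3/17)) + ((-4 - 1*(-5)) - 1*(-26)))² = ((6 - 33/17) + ((-4 + 5) + 26))² = (69/17 + (1 + 26))² = (69/17 + 27)² = (528/17)² = 278784/289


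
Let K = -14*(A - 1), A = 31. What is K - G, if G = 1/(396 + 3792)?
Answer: -1758961/4188 ≈ -420.00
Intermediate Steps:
G = 1/4188 ≈ 0.00023878
K = -420 (K = -14*(31 - 1) = -14*30 = -420)
K - G = -420 - 1*1/4188 = -420 - 1/4188 = -1758961/4188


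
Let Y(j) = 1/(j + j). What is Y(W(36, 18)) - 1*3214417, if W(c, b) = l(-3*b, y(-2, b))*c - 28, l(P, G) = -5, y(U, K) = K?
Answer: -1337197473/416 ≈ -3.2144e+6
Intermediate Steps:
W(c, b) = -28 - 5*c (W(c, b) = -5*c - 28 = -28 - 5*c)
Y(j) = 1/(2*j)
Y(W(36, 18)) - 1*3214417 = 1/(2*(-28 - 5*36)) - 1*3214417 = 1/(2*(-28 - 180)) - 3214417 = (½)/(-208) - 3214417 = (½)*(-1/208) - 3214417 = -1/416 - 3214417 = -1337197473/416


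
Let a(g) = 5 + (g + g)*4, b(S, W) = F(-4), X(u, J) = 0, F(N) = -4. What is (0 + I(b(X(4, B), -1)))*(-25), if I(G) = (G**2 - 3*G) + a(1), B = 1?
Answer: -1025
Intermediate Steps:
b(S, W) = -4
a(g) = 5 + 8*g (a(g) = 5 + (2*g)*4 = 5 + 8*g)
I(G) = 13 + G**2 - 3*G (I(G) = (G**2 - 3*G) + (5 + 8*1) = (G**2 - 3*G) + (5 + 8) = (G**2 - 3*G) + 13 = 13 + G**2 - 3*G)
(0 + I(b(X(4, B), -1)))*(-25) = (0 + (13 + (-4)**2 - 3*(-4)))*(-25) = (0 + (13 + 16 + 12))*(-25) = (0 + 41)*(-25) = 41*(-25) = -1025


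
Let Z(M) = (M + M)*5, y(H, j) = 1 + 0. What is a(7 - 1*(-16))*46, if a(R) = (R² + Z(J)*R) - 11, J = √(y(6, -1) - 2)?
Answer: 23828 + 10580*I ≈ 23828.0 + 10580.0*I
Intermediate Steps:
y(H, j) = 1
J = I (J = √(1 - 2) = √(-1) = I ≈ 1.0*I)
Z(M) = 10*M (Z(M) = (2*M)*5 = 10*M)
a(R) = -11 + R² + 10*I*R (a(R) = (R² + (10*I)*R) - 11 = (R² + 10*I*R) - 11 = -11 + R² + 10*I*R)
a(7 - 1*(-16))*46 = (-11 + (7 - 1*(-16))² + 10*I*(7 - 1*(-16)))*46 = (-11 + (7 + 16)² + 10*I*(7 + 16))*46 = (-11 + 23² + 10*I*23)*46 = (-11 + 529 + 230*I)*46 = (518 + 230*I)*46 = 23828 + 10580*I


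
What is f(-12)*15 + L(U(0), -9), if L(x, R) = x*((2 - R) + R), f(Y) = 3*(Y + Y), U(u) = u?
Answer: -1080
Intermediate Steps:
f(Y) = 6*Y (f(Y) = 3*(2*Y) = 6*Y)
L(x, R) = 2*x (L(x, R) = x*2 = 2*x)
f(-12)*15 + L(U(0), -9) = (6*(-12))*15 + 2*0 = -72*15 + 0 = -1080 + 0 = -1080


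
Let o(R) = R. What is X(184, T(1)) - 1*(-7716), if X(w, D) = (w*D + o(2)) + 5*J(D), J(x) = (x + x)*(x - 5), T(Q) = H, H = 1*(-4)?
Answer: 7342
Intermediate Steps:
H = -4
T(Q) = -4
J(x) = 2*x*(-5 + x) (J(x) = (2*x)*(-5 + x) = 2*x*(-5 + x))
X(w, D) = 2 + D*w + 10*D*(-5 + D) (X(w, D) = (w*D + 2) + 5*(2*D*(-5 + D)) = (D*w + 2) + 10*D*(-5 + D) = (2 + D*w) + 10*D*(-5 + D) = 2 + D*w + 10*D*(-5 + D))
X(184, T(1)) - 1*(-7716) = (2 - 4*184 + 10*(-4)*(-5 - 4)) - 1*(-7716) = (2 - 736 + 10*(-4)*(-9)) + 7716 = (2 - 736 + 360) + 7716 = -374 + 7716 = 7342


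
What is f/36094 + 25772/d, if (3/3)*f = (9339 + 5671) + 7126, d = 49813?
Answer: 1016437568/898975211 ≈ 1.1307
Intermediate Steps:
f = 22136 (f = (9339 + 5671) + 7126 = 15010 + 7126 = 22136)
f/36094 + 25772/d = 22136/36094 + 25772/49813 = 22136*(1/36094) + 25772*(1/49813) = 11068/18047 + 25772/49813 = 1016437568/898975211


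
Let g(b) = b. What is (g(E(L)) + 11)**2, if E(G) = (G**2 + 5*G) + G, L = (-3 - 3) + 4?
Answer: 9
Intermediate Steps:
L = -2 (L = -6 + 4 = -2)
E(G) = G**2 + 6*G
(g(E(L)) + 11)**2 = (-2*(6 - 2) + 11)**2 = (-2*4 + 11)**2 = (-8 + 11)**2 = 3**2 = 9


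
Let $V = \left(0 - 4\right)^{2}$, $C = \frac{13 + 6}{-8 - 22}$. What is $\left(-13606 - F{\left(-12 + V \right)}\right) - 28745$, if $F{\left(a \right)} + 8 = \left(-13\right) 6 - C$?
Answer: $- \frac{1267969}{30} \approx -42266.0$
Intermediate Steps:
$C = - \frac{19}{30}$ ($C = \frac{19}{-30} = 19 \left(- \frac{1}{30}\right) = - \frac{19}{30} \approx -0.63333$)
$V = 16$ ($V = \left(-4\right)^{2} = 16$)
$F{\left(a \right)} = - \frac{2561}{30}$ ($F{\left(a \right)} = -8 - \frac{2321}{30} = - \frac{2561}{30}$)
$\left(-13606 - F{\left(-12 + V \right)}\right) - 28745 = \left(-13606 - - \frac{2561}{30}\right) - 28745 = \left(-13606 + \frac{2561}{30}\right) - 28745 = - \frac{405619}{30} - 28745 = - \frac{1267969}{30}$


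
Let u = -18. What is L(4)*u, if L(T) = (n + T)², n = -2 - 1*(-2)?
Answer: -288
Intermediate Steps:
n = 0 (n = -2 + 2 = 0)
L(T) = T² (L(T) = (0 + T)² = T²)
L(4)*u = 4²*(-18) = 16*(-18) = -288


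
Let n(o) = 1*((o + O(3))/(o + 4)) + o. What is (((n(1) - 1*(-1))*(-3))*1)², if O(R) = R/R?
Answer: 1296/25 ≈ 51.840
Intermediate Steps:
O(R) = 1
n(o) = o + (1 + o)/(4 + o) (n(o) = 1*((o + 1)/(o + 4)) + o = 1*((1 + o)/(4 + o)) + o = (1 + o)/(4 + o) + o = o + (1 + o)/(4 + o))
(((n(1) - 1*(-1))*(-3))*1)² = ((((1 + 1² + 5*1)/(4 + 1) - 1*(-1))*(-3))*1)² = ((((1 + 1 + 5)/5 + 1)*(-3))*1)² = ((((⅕)*7 + 1)*(-3))*1)² = (((7/5 + 1)*(-3))*1)² = (((12/5)*(-3))*1)² = (-36/5*1)² = (-36/5)² = 1296/25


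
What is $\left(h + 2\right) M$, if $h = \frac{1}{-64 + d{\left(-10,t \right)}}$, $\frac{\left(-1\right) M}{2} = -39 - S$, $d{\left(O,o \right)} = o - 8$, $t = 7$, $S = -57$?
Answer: $- \frac{4644}{65} \approx -71.446$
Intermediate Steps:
$d{\left(O,o \right)} = -8 + o$
$M = -36$ ($M = - 2 \left(-39 - -57\right) = - 2 \left(-39 + 57\right) = \left(-2\right) 18 = -36$)
$h = - \frac{1}{65}$ ($h = \frac{1}{-64 + \left(-8 + 7\right)} = \frac{1}{-64 - 1} = \frac{1}{-65} = - \frac{1}{65} \approx -0.015385$)
$\left(h + 2\right) M = \left(- \frac{1}{65} + 2\right) \left(-36\right) = \frac{129}{65} \left(-36\right) = - \frac{4644}{65}$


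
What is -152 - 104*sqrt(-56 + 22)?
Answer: -152 - 104*I*sqrt(34) ≈ -152.0 - 606.42*I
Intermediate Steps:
-152 - 104*sqrt(-56 + 22) = -152 - 104*I*sqrt(34)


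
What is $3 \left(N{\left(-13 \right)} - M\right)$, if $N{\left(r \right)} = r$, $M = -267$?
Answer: $762$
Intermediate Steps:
$3 \left(N{\left(-13 \right)} - M\right) = 3 \left(-13 - -267\right) = 3 \left(-13 + 267\right) = 3 \cdot 254 = 762$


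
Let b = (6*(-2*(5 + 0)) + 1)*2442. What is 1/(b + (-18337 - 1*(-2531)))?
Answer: -1/159884 ≈ -6.2545e-6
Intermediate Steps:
b = -144078 (b = (6*(-2*5) + 1)*2442 = (6*(-10) + 1)*2442 = (-60 + 1)*2442 = -59*2442 = -144078)
1/(b + (-18337 - 1*(-2531))) = 1/(-144078 + (-18337 - 1*(-2531))) = 1/(-144078 + (-18337 + 2531)) = 1/(-144078 - 15806) = 1/(-159884) = -1/159884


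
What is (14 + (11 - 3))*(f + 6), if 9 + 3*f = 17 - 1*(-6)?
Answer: 704/3 ≈ 234.67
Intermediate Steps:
f = 14/3 (f = -3 + (17 - 1*(-6))/3 = -3 + (17 + 6)/3 = -3 + (⅓)*23 = -3 + 23/3 = 14/3 ≈ 4.6667)
(14 + (11 - 3))*(f + 6) = (14 + (11 - 3))*(14/3 + 6) = (14 + 8)*(32/3) = 22*(32/3) = 704/3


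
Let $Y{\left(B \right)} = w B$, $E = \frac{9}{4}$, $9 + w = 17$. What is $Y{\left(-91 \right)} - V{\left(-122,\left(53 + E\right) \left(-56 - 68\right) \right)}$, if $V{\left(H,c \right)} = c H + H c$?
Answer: $-1672372$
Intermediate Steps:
$w = 8$ ($w = -9 + 17 = 8$)
$E = \frac{9}{4}$ ($E = 9 \cdot \frac{1}{4} = \frac{9}{4} \approx 2.25$)
$Y{\left(B \right)} = 8 B$
$V{\left(H,c \right)} = 2 H c$ ($V{\left(H,c \right)} = H c + H c = 2 H c$)
$Y{\left(-91 \right)} - V{\left(-122,\left(53 + E\right) \left(-56 - 68\right) \right)} = 8 \left(-91\right) - 2 \left(-122\right) \left(53 + \frac{9}{4}\right) \left(-56 - 68\right) = -728 - 2 \left(-122\right) \frac{221}{4} \left(-124\right) = -728 - 2 \left(-122\right) \left(-6851\right) = -728 - 1671644 = -1672372$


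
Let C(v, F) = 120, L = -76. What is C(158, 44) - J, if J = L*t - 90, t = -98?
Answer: -7238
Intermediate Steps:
J = 7358 (J = -76*(-98) - 90 = 7448 - 90 = 7358)
C(158, 44) - J = 120 - 1*7358 = 120 - 7358 = -7238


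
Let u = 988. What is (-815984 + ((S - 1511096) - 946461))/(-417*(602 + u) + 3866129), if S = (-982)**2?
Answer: -2309217/3203099 ≈ -0.72093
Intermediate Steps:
S = 964324
(-815984 + ((S - 1511096) - 946461))/(-417*(602 + u) + 3866129) = (-815984 + ((964324 - 1511096) - 946461))/(-417*(602 + 988) + 3866129) = (-815984 + (-546772 - 946461))/(-417*1590 + 3866129) = (-815984 - 1493233)/(-663030 + 3866129) = -2309217/3203099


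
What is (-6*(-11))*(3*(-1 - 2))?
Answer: -594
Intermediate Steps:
(-6*(-11))*(3*(-1 - 2)) = 66*(3*(-3)) = 66*(-9) = -594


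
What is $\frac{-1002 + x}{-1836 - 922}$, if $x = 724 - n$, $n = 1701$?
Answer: $\frac{1979}{2758} \approx 0.71755$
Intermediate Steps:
$x = -977$ ($x = 724 - 1701 = -977$)
$\frac{-1002 + x}{-1836 - 922} = \frac{-1002 - 977}{-1836 - 922} = - \frac{1979}{-2758} = \left(-1979\right) \left(- \frac{1}{2758}\right) = \frac{1979}{2758}$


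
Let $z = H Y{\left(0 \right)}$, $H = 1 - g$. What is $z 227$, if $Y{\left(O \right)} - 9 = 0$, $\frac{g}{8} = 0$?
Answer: $2043$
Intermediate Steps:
$g = 0$ ($g = 8 \cdot 0 = 0$)
$H = 1$ ($H = 1 - 0 = 1 + 0 = 1$)
$Y{\left(O \right)} = 9$ ($Y{\left(O \right)} = 9 + 0 = 9$)
$z = 9$ ($z = 1 \cdot 9 = 9$)
$z 227 = 9 \cdot 227 = 2043$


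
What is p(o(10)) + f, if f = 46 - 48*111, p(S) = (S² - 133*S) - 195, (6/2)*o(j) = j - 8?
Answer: -50087/9 ≈ -5565.2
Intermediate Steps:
o(j) = -8/3 + j/3 (o(j) = (j - 8)/3 = (-8 + j)/3 = -8/3 + j/3)
p(S) = -195 + S² - 133*S
f = -5282 (f = 46 - 5328 = -5282)
p(o(10)) + f = (-195 + (-8/3 + (⅓)*10)² - 133*(-8/3 + (⅓)*10)) - 5282 = (-195 + (-8/3 + 10/3)² - 133*(-8/3 + 10/3)) - 5282 = (-195 + (⅔)² - 133*⅔) - 5282 = (-195 + 4/9 - 266/3) - 5282 = -2549/9 - 5282 = -50087/9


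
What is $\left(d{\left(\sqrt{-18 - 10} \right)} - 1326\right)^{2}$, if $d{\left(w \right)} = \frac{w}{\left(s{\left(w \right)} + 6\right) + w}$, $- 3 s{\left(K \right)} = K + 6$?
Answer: $\frac{9 \left(- 1575281 i + 4683432 \sqrt{7}\right)}{8 \left(- i + 3 \sqrt{7}\right)} \approx 1.7565 \cdot 10^{6} - 1972.4 i$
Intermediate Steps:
$s{\left(K \right)} = -2 - \frac{K}{3}$ ($s{\left(K \right)} = - \frac{K + 6}{3} = - \frac{6 + K}{3} = -2 - \frac{K}{3}$)
$d{\left(w \right)} = \frac{w}{4 + \frac{2 w}{3}}$ ($d{\left(w \right)} = \frac{w}{\left(\left(-2 - \frac{w}{3}\right) + 6\right) + w} = \frac{w}{\left(4 - \frac{w}{3}\right) + w} = \frac{w}{4 + \frac{2 w}{3}}$)
$\left(d{\left(\sqrt{-18 - 10} \right)} - 1326\right)^{2} = \left(\frac{3 \sqrt{-18 - 10}}{2 \left(6 + \sqrt{-18 - 10}\right)} - 1326\right)^{2} = \left(\frac{3 \sqrt{-28}}{2 \left(6 + \sqrt{-28}\right)} - 1326\right)^{2} = \left(\frac{3 \cdot 2 i \sqrt{7}}{2 \left(6 + 2 i \sqrt{7}\right)} - 1326\right)^{2} = \left(\frac{3 i \sqrt{7}}{6 + 2 i \sqrt{7}} - 1326\right)^{2} = \left(-1326 + \frac{3 i \sqrt{7}}{6 + 2 i \sqrt{7}}\right)^{2}$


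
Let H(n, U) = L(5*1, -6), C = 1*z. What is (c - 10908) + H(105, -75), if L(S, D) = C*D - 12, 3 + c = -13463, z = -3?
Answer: -24368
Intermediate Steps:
c = -13466 (c = -3 - 13463 = -13466)
C = -3 (C = 1*(-3) = -3)
L(S, D) = -12 - 3*D (L(S, D) = -3*D - 12 = -12 - 3*D)
H(n, U) = 6 (H(n, U) = -12 - 3*(-6) = -12 + 18 = 6)
(c - 10908) + H(105, -75) = (-13466 - 10908) + 6 = -24374 + 6 = -24368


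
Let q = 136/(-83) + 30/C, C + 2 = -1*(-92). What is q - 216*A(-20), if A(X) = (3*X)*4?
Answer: 12907835/249 ≈ 51839.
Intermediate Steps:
C = 90 (C = -2 - 1*(-92) = -2 + 92 = 90)
q = -325/249 (q = 136/(-83) + 30/90 = 136*(-1/83) + 30*(1/90) = -136/83 + ⅓ = -325/249 ≈ -1.3052)
A(X) = 12*X
q - 216*A(-20) = -325/249 - 2592*(-20) = -325/249 - 216*(-240) = -325/249 + 51840 = 12907835/249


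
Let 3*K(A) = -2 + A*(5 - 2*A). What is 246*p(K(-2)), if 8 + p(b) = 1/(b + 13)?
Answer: -36654/19 ≈ -1929.2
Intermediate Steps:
K(A) = -⅔ + A*(5 - 2*A)/3 (K(A) = (-2 + A*(5 - 2*A))/3 = -⅔ + A*(5 - 2*A)/3)
p(b) = -8 + 1/(13 + b) (p(b) = -8 + 1/(b + 13) = -8 + 1/(13 + b))
246*p(K(-2)) = 246*((-103 - 8*(-⅔ - ⅔*(-2)² + (5/3)*(-2)))/(13 + (-⅔ - ⅔*(-2)² + (5/3)*(-2)))) = 246*((-103 - 8*(-⅔ - ⅔*4 - 10/3))/(13 + (-⅔ - ⅔*4 - 10/3))) = 246*((-103 - 8*(-⅔ - 8/3 - 10/3))/(13 + (-⅔ - 8/3 - 10/3))) = 246*((-103 - 8*(-20/3))/(13 - 20/3)) = 246*((-103 + 160/3)/(19/3)) = 246*((3/19)*(-149/3)) = 246*(-149/19) = -36654/19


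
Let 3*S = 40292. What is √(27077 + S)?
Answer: √364569/3 ≈ 201.27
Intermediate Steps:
S = 40292/3 (S = (⅓)*40292 = 40292/3 ≈ 13431.)
√(27077 + S) = √(27077 + 40292/3) = √(121523/3) = √364569/3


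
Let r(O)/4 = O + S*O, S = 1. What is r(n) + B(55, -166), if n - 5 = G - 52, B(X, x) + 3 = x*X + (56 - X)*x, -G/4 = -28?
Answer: -8779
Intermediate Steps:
G = 112 (G = -4*(-28) = 112)
B(X, x) = -3 + X*x + x*(56 - X) (B(X, x) = -3 + (x*X + (56 - X)*x) = -3 + (X*x + x*(56 - X)) = -3 + X*x + x*(56 - X))
n = 65 (n = 5 + (112 - 52) = 5 + 60 = 65)
r(O) = 8*O (r(O) = 4*(O + 1*O) = 4*(O + O) = 4*(2*O) = 8*O)
r(n) + B(55, -166) = 8*65 + (-3 + 56*(-166)) = 520 + (-3 - 9296) = 520 - 9299 = -8779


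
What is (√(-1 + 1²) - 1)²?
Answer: 1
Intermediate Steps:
(√(-1 + 1²) - 1)² = (√(-1 + 1) - 1)² = (√0 - 1)² = (0 - 1)² = (-1)² = 1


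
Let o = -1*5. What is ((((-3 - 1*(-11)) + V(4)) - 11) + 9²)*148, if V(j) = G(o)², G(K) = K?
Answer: 15244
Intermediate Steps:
o = -5
V(j) = 25 (V(j) = (-5)² = 25)
((((-3 - 1*(-11)) + V(4)) - 11) + 9²)*148 = ((((-3 - 1*(-11)) + 25) - 11) + 9²)*148 = ((((-3 + 11) + 25) - 11) + 81)*148 = (((8 + 25) - 11) + 81)*148 = ((33 - 11) + 81)*148 = (22 + 81)*148 = 103*148 = 15244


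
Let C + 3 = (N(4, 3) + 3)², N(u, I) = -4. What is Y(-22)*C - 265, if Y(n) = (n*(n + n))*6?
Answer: -11881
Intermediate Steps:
Y(n) = 12*n² (Y(n) = (n*(2*n))*6 = (2*n²)*6 = 12*n²)
C = -2 (C = -3 + (-4 + 3)² = -3 + (-1)² = -3 + 1 = -2)
Y(-22)*C - 265 = (12*(-22)²)*(-2) - 265 = (12*484)*(-2) - 265 = 5808*(-2) - 265 = -11616 - 265 = -11881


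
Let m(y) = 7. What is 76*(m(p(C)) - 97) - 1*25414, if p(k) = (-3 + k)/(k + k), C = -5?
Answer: -32254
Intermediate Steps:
p(k) = (-3 + k)/(2*k) (p(k) = (-3 + k)/((2*k)) = (-3 + k)*(1/(2*k)) = (-3 + k)/(2*k))
76*(m(p(C)) - 97) - 1*25414 = 76*(7 - 97) - 1*25414 = 76*(-90) - 25414 = -6840 - 25414 = -32254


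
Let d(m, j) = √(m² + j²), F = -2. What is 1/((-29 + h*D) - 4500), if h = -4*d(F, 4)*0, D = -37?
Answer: -1/4529 ≈ -0.00022080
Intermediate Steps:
d(m, j) = √(j² + m²)
h = 0 (h = -4*√(4² + (-2)²)*0 = -4*√(16 + 4)*0 = -8*√5*0 = 0)
1/((-29 + h*D) - 4500) = 1/((-29 + 0*(-37)) - 4500) = 1/((-29 + 0) - 4500) = 1/(-29 - 4500) = 1/(-4529) = -1/4529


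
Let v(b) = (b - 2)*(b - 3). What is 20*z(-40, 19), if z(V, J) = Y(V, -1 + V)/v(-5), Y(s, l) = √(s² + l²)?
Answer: 5*√3281/14 ≈ 20.457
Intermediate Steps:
Y(s, l) = √(l² + s²)
v(b) = (-3 + b)*(-2 + b) (v(b) = (-2 + b)*(-3 + b) = (-3 + b)*(-2 + b))
z(V, J) = √(V² + (-1 + V)²)/56 (z(V, J) = √((-1 + V)² + V²)/(6 + (-5)² - 5*(-5)) = √(V² + (-1 + V)²)/(6 + 25 + 25) = √(V² + (-1 + V)²)/56)
20*z(-40, 19) = 20*(√((-40)² + (-1 - 40)²)/56) = 20*(√(1600 + (-41)²)/56) = 20*(√(1600 + 1681)/56) = 20*(√3281/56) = 5*√3281/14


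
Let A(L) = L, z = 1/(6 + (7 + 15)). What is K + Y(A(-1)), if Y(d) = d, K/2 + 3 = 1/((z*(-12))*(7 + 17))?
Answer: -259/36 ≈ -7.1944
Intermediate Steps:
z = 1/28 (z = 1/(6 + 22) = 1/28 ≈ 0.035714)
K = -223/36 (K = -6 + 2/((((1/28)*(-12))*(7 + 17))) = -6 + 2/((-3/7*24)) = -6 + 2/(-72/7) = -6 + 2*(-7/72) = -6 - 7/36 = -223/36 ≈ -6.1944)
K + Y(A(-1)) = -223/36 - 1 = -259/36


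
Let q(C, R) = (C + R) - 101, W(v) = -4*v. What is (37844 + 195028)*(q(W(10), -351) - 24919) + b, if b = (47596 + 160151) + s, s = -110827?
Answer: -5917413472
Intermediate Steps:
q(C, R) = -101 + C + R
b = 96920 (b = (47596 + 160151) - 110827 = 207747 - 110827 = 96920)
(37844 + 195028)*(q(W(10), -351) - 24919) + b = (37844 + 195028)*((-101 - 4*10 - 351) - 24919) + 96920 = 232872*((-101 - 40 - 351) - 24919) + 96920 = 232872*(-492 - 24919) + 96920 = 232872*(-25411) + 96920 = -5917510392 + 96920 = -5917413472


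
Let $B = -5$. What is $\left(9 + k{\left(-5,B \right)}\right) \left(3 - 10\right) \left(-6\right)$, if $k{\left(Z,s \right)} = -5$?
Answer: $168$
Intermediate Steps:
$\left(9 + k{\left(-5,B \right)}\right) \left(3 - 10\right) \left(-6\right) = \left(9 - 5\right) \left(3 - 10\right) \left(-6\right) = 4 \left(-7\right) \left(-6\right) = \left(-28\right) \left(-6\right) = 168$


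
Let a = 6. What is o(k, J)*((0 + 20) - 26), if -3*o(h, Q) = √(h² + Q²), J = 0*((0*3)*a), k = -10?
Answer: 20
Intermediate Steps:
J = 0 (J = 0*((0*3)*6) = 0*(0*6) = 0*0 = 0)
o(h, Q) = -√(Q² + h²)/3 (o(h, Q) = -√(h² + Q²)/3 = -√(Q² + h²)/3)
o(k, J)*((0 + 20) - 26) = (-√(0² + (-10)²)/3)*((0 + 20) - 26) = (-√(0 + 100)/3)*(20 - 26) = -√100/3*(-6) = -⅓*10*(-6) = -10/3*(-6) = 20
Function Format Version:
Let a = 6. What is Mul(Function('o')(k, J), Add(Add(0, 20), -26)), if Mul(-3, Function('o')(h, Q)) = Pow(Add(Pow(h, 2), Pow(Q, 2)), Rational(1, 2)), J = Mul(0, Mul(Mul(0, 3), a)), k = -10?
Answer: 20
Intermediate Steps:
J = 0 (J = Mul(0, Mul(Mul(0, 3), 6)) = Mul(0, Mul(0, 6)) = Mul(0, 0) = 0)
Function('o')(h, Q) = Mul(Rational(-1, 3), Pow(Add(Pow(Q, 2), Pow(h, 2)), Rational(1, 2))) (Function('o')(h, Q) = Mul(Rational(-1, 3), Pow(Add(Pow(h, 2), Pow(Q, 2)), Rational(1, 2))) = Mul(Rational(-1, 3), Pow(Add(Pow(Q, 2), Pow(h, 2)), Rational(1, 2))))
Mul(Function('o')(k, J), Add(Add(0, 20), -26)) = Mul(Mul(Rational(-1, 3), Pow(Add(Pow(0, 2), Pow(-10, 2)), Rational(1, 2))), Add(Add(0, 20), -26)) = Mul(Mul(Rational(-1, 3), Pow(Add(0, 100), Rational(1, 2))), Add(20, -26)) = Mul(Mul(Rational(-1, 3), Pow(100, Rational(1, 2))), -6) = Mul(Mul(Rational(-1, 3), 10), -6) = Mul(Rational(-10, 3), -6) = 20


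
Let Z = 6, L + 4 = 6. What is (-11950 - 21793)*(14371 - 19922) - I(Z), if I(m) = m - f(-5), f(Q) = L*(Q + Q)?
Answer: 187307367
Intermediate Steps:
L = 2 (L = -4 + 6 = 2)
f(Q) = 4*Q (f(Q) = 2*(Q + Q) = 2*(2*Q) = 4*Q)
I(m) = 20 + m (I(m) = m - 4*(-5) = m - 1*(-20) = m + 20 = 20 + m)
(-11950 - 21793)*(14371 - 19922) - I(Z) = (-11950 - 21793)*(14371 - 19922) - (20 + 6) = -33743*(-5551) - 1*26 = 187307393 - 26 = 187307367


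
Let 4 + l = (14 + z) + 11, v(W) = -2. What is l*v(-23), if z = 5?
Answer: -52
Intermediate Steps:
l = 26 (l = -4 + ((14 + 5) + 11) = -4 + (19 + 11) = -4 + 30 = 26)
l*v(-23) = 26*(-2) = -52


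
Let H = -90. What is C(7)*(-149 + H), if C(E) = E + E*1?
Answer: -3346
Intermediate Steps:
C(E) = 2*E (C(E) = E + E = 2*E)
C(7)*(-149 + H) = (2*7)*(-149 - 90) = 14*(-239) = -3346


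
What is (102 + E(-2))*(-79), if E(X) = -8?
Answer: -7426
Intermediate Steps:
(102 + E(-2))*(-79) = (102 - 8)*(-79) = 94*(-79) = -7426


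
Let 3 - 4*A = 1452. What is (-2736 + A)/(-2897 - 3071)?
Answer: 12393/23872 ≈ 0.51914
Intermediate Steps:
A = -1449/4 (A = 3/4 - 1/4*1452 = 3/4 - 363 = -1449/4 ≈ -362.25)
(-2736 + A)/(-2897 - 3071) = (-2736 - 1449/4)/(-2897 - 3071) = -12393/4/(-5968) = -12393/4*(-1/5968) = 12393/23872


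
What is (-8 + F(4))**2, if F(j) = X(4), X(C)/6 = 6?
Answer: 784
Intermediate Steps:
X(C) = 36 (X(C) = 6*6 = 36)
F(j) = 36
(-8 + F(4))**2 = (-8 + 36)**2 = 28**2 = 784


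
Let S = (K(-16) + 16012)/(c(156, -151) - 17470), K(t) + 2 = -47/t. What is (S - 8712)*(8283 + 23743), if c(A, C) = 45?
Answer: -2288127530323/8200 ≈ -2.7904e+8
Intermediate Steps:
K(t) = -2 - 47/t
S = -15071/16400 (S = ((-2 - 47/(-16)) + 16012)/(45 - 17470) = ((-2 - 47*(-1/16)) + 16012)/(-17425) = ((-2 + 47/16) + 16012)*(-1/17425) = (15/16 + 16012)*(-1/17425) = (256207/16)*(-1/17425) = -15071/16400 ≈ -0.91896)
(S - 8712)*(8283 + 23743) = (-15071/16400 - 8712)*(8283 + 23743) = -142891871/16400*32026 = -2288127530323/8200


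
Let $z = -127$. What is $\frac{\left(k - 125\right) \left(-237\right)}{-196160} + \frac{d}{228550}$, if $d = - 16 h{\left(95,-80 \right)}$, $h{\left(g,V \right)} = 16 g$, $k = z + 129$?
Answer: $- \frac{45732289}{179329472} \approx -0.25502$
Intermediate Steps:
$k = 2$ ($k = -127 + 129 = 2$)
$d = -24320$ ($d = - 16 \cdot 16 \cdot 95 = \left(-16\right) 1520 = -24320$)
$\frac{\left(k - 125\right) \left(-237\right)}{-196160} + \frac{d}{228550} = \frac{\left(2 - 125\right) \left(-237\right)}{-196160} - \frac{24320}{228550} = \left(-123\right) \left(-237\right) \left(- \frac{1}{196160}\right) - \frac{2432}{22855} = 29151 \left(- \frac{1}{196160}\right) - \frac{2432}{22855} = - \frac{29151}{196160} - \frac{2432}{22855} = - \frac{45732289}{179329472}$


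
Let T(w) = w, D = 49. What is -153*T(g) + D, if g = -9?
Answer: 1426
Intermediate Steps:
-153*T(g) + D = -153*(-9) + 49 = 1377 + 49 = 1426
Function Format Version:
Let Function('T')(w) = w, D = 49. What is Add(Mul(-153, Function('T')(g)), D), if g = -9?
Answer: 1426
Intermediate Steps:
Add(Mul(-153, Function('T')(g)), D) = Add(Mul(-153, -9), 49) = Add(1377, 49) = 1426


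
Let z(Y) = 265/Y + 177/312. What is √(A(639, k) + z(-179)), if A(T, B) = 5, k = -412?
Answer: √354080974/9308 ≈ 2.0216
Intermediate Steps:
z(Y) = 59/104 + 265/Y (z(Y) = 265/Y + 177*(1/312) = 265/Y + 59/104 = 59/104 + 265/Y)
√(A(639, k) + z(-179)) = √(5 + (59/104 + 265/(-179))) = √(5 + (59/104 + 265*(-1/179))) = √(5 + (59/104 - 265/179)) = √(5 - 16999/18616) = √(76081/18616) = √354080974/9308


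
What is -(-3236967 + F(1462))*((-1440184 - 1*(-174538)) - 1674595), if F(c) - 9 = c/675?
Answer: -6424265424510308/675 ≈ -9.5174e+12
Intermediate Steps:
F(c) = 9 + c/675
-(-3236967 + F(1462))*((-1440184 - 1*(-174538)) - 1674595) = -(-3236967 + (9 + (1/675)*1462))*((-1440184 - 1*(-174538)) - 1674595) = -(-3236967 + (9 + 1462/675))*((-1440184 + 174538) - 1674595) = -(-3236967 + 7537/675)*(-1265646 - 1674595) = -(-2184945188)*(-2940241)/675 = -1*6424265424510308/675 = -6424265424510308/675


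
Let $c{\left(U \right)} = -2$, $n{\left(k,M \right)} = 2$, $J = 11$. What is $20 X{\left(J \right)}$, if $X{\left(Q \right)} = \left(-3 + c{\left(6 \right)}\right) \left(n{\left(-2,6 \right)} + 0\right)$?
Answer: $-200$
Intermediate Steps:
$X{\left(Q \right)} = -10$ ($X{\left(Q \right)} = \left(-3 - 2\right) \left(2 + 0\right) = \left(-5\right) 2 = -10$)
$20 X{\left(J \right)} = 20 \left(-10\right) = -200$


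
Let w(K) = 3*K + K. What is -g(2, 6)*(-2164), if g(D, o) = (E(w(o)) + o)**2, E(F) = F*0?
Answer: 77904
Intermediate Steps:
w(K) = 4*K
E(F) = 0
g(D, o) = o**2 (g(D, o) = (0 + o)**2 = o**2)
-g(2, 6)*(-2164) = -6**2*(-2164) = -36*(-2164) = -1*(-77904) = 77904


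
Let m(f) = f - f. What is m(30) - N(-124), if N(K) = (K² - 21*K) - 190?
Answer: -17790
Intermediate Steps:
m(f) = 0
N(K) = -190 + K² - 21*K
m(30) - N(-124) = 0 - (-190 + (-124)² - 21*(-124)) = 0 - (-190 + 15376 + 2604) = 0 - 1*17790 = 0 - 17790 = -17790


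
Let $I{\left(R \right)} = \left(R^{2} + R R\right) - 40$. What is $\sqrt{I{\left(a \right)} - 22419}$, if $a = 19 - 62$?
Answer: $i \sqrt{18761} \approx 136.97 i$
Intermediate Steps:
$a = -43$
$I{\left(R \right)} = -40 + 2 R^{2}$ ($I{\left(R \right)} = \left(R^{2} + R^{2}\right) - 40 = 2 R^{2} - 40 = -40 + 2 R^{2}$)
$\sqrt{I{\left(a \right)} - 22419} = \sqrt{\left(-40 + 2 \left(-43\right)^{2}\right) - 22419} = \sqrt{\left(-40 + 2 \cdot 1849\right) - 22419} = \sqrt{\left(-40 + 3698\right) - 22419} = \sqrt{3658 - 22419} = \sqrt{-18761} = i \sqrt{18761}$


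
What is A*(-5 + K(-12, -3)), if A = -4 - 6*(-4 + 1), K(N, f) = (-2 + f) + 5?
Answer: -70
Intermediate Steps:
K(N, f) = 3 + f
A = 14 (A = -4 - 6*(-3) = -4 + 18 = 14)
A*(-5 + K(-12, -3)) = 14*(-5 + (3 - 3)) = 14*(-5 + 0) = 14*(-5) = -70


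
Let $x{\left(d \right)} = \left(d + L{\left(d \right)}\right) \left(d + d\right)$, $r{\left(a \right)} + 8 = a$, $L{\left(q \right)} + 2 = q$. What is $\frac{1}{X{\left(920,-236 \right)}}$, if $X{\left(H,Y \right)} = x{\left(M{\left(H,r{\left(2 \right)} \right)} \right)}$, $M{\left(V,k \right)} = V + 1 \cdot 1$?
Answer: $\frac{1}{3389280} \approx 2.9505 \cdot 10^{-7}$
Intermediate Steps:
$L{\left(q \right)} = -2 + q$
$r{\left(a \right)} = -8 + a$
$M{\left(V,k \right)} = 1 + V$ ($M{\left(V,k \right)} = V + 1 = 1 + V$)
$x{\left(d \right)} = 2 d \left(-2 + 2 d\right)$ ($x{\left(d \right)} = \left(d + \left(-2 + d\right)\right) \left(d + d\right) = \left(-2 + 2 d\right) 2 d = 2 d \left(-2 + 2 d\right)$)
$X{\left(H,Y \right)} = 4 H \left(1 + H\right)$ ($X{\left(H,Y \right)} = 4 \left(1 + H\right) \left(-1 + \left(1 + H\right)\right) = 4 \left(1 + H\right) H = 4 H \left(1 + H\right)$)
$\frac{1}{X{\left(920,-236 \right)}} = \frac{1}{4 \cdot 920 \left(1 + 920\right)} = \frac{1}{4 \cdot 920 \cdot 921} = \frac{1}{3389280}$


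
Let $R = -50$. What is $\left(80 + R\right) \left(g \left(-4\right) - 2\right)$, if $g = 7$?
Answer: $-900$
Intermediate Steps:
$\left(80 + R\right) \left(g \left(-4\right) - 2\right) = \left(80 - 50\right) \left(7 \left(-4\right) - 2\right) = 30 \left(-28 - 2\right) = 30 \left(-30\right) = -900$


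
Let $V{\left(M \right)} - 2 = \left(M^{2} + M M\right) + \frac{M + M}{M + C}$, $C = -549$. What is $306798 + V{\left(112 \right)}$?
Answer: $\frac{145034832}{437} \approx 3.3189 \cdot 10^{5}$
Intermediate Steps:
$V{\left(M \right)} = 2 + 2 M^{2} + \frac{2 M}{-549 + M}$ ($V{\left(M \right)} = 2 + \left(\left(M^{2} + M M\right) + \frac{M + M}{M - 549}\right) = 2 + \left(\left(M^{2} + M^{2}\right) + \frac{2 M}{-549 + M}\right) = 2 + \left(2 M^{2} + \frac{2 M}{-549 + M}\right) = 2 + 2 M^{2} + \frac{2 M}{-549 + M}$)
$306798 + V{\left(112 \right)} = 306798 + \frac{2 \left(-549 + 112^{3} - 549 \cdot 112^{2} + 2 \cdot 112\right)}{-549 + 112} = 306798 + \frac{2 \left(-549 + 1404928 - 6886656 + 224\right)}{-437} = 306798 + 2 \left(- \frac{1}{437}\right) \left(-549 + 1404928 - 6886656 + 224\right) = 306798 + 2 \left(- \frac{1}{437}\right) \left(-5482053\right) = 306798 + \frac{10964106}{437} = \frac{145034832}{437}$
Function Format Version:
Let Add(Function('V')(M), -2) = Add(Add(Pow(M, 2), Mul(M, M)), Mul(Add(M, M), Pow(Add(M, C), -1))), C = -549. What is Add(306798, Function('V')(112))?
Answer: Rational(145034832, 437) ≈ 3.3189e+5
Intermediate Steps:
Function('V')(M) = Add(2, Mul(2, Pow(M, 2)), Mul(2, M, Pow(Add(-549, M), -1))) (Function('V')(M) = Add(2, Add(Add(Pow(M, 2), Mul(M, M)), Mul(Add(M, M), Pow(Add(M, -549), -1)))) = Add(2, Add(Add(Pow(M, 2), Pow(M, 2)), Mul(Mul(2, M), Pow(Add(-549, M), -1)))) = Add(2, Add(Mul(2, Pow(M, 2)), Mul(2, M, Pow(Add(-549, M), -1)))) = Add(2, Mul(2, Pow(M, 2)), Mul(2, M, Pow(Add(-549, M), -1))))
Add(306798, Function('V')(112)) = Add(306798, Mul(2, Pow(Add(-549, 112), -1), Add(-549, Pow(112, 3), Mul(-549, Pow(112, 2)), Mul(2, 112)))) = Add(306798, Mul(2, Pow(-437, -1), Add(-549, 1404928, Mul(-549, 12544), 224))) = Add(306798, Mul(2, Rational(-1, 437), Add(-549, 1404928, -6886656, 224))) = Add(306798, Mul(2, Rational(-1, 437), -5482053)) = Add(306798, Rational(10964106, 437)) = Rational(145034832, 437)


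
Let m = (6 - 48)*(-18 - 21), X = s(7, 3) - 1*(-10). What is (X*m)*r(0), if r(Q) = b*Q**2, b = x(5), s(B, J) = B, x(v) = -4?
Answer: 0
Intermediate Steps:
b = -4
r(Q) = -4*Q**2
X = 17 (X = 7 - 1*(-10) = 7 + 10 = 17)
m = 1638 (m = -42*(-39) = 1638)
(X*m)*r(0) = (17*1638)*(-4*0**2) = 27846*(-4*0) = 27846*0 = 0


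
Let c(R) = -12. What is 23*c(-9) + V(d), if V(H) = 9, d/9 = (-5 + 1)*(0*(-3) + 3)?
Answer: -267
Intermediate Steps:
d = -108 (d = 9*((-5 + 1)*(0*(-3) + 3)) = 9*(-4*(0 + 3)) = 9*(-4*3) = 9*(-12) = -108)
23*c(-9) + V(d) = 23*(-12) + 9 = -276 + 9 = -267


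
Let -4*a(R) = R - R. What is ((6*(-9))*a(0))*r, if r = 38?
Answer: 0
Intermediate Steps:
a(R) = 0 (a(R) = -(R - R)/4 = -¼*0 = 0)
((6*(-9))*a(0))*r = ((6*(-9))*0)*38 = -54*0*38 = 0*38 = 0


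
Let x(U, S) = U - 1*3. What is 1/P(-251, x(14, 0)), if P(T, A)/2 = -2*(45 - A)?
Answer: -1/136 ≈ -0.0073529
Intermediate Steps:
x(U, S) = -3 + U (x(U, S) = U - 3 = -3 + U)
P(T, A) = -180 + 4*A (P(T, A) = 2*(-2*(45 - A)) = 2*(-90 + 2*A) = -180 + 4*A)
1/P(-251, x(14, 0)) = 1/(-180 + 4*(-3 + 14)) = 1/(-180 + 4*11) = 1/(-180 + 44) = 1/(-136) = -1/136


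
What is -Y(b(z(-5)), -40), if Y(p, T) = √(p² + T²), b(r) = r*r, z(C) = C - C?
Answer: -40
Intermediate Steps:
z(C) = 0
b(r) = r²
Y(p, T) = √(T² + p²)
-Y(b(z(-5)), -40) = -√((-40)² + (0²)²) = -√(1600 + 0²) = -√(1600 + 0) = -√1600 = -1*40 = -40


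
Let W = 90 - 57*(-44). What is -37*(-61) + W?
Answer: 4855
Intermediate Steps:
W = 2598 (W = 90 + 2508 = 2598)
-37*(-61) + W = -37*(-61) + 2598 = 2257 + 2598 = 4855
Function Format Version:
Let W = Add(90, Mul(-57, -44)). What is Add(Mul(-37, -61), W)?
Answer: 4855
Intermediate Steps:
W = 2598 (W = Add(90, 2508) = 2598)
Add(Mul(-37, -61), W) = Add(Mul(-37, -61), 2598) = Add(2257, 2598) = 4855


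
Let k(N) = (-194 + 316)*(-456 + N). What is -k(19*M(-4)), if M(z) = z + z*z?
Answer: 27816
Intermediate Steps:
M(z) = z + z²
k(N) = -55632 + 122*N (k(N) = 122*(-456 + N) = -55632 + 122*N)
-k(19*M(-4)) = -(-55632 + 122*(19*(-4*(1 - 4)))) = -(-55632 + 122*(19*(-4*(-3)))) = -(-55632 + 122*(19*12)) = -(-55632 + 122*228) = -(-55632 + 27816) = -1*(-27816) = 27816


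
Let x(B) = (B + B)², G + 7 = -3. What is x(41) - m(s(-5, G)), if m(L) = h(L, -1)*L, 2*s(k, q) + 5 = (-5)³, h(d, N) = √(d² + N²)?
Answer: 6724 + 65*√4226 ≈ 10950.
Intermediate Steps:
G = -10 (G = -7 - 3 = -10)
h(d, N) = √(N² + d²)
s(k, q) = -65 (s(k, q) = -5/2 + (½)*(-5)³ = -5/2 + (½)*(-125) = -5/2 - 125/2 = -65)
x(B) = 4*B² (x(B) = (2*B)² = 4*B²)
m(L) = L*√(1 + L²) (m(L) = √((-1)² + L²)*L = √(1 + L²)*L = L*√(1 + L²))
x(41) - m(s(-5, G)) = 4*41² - (-65)*√(1 + (-65)²) = 4*1681 - (-65)*√(1 + 4225) = 6724 - (-65)*√4226 = 6724 + 65*√4226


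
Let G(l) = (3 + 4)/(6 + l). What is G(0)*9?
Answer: 21/2 ≈ 10.500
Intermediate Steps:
G(l) = 7/(6 + l)
G(0)*9 = (7/(6 + 0))*9 = (7/6)*9 = 21/2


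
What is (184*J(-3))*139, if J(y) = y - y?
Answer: 0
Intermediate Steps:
J(y) = 0
(184*J(-3))*139 = (184*0)*139 = 0*139 = 0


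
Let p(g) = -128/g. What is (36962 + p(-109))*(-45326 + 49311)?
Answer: 16055509210/109 ≈ 1.4730e+8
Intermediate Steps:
(36962 + p(-109))*(-45326 + 49311) = (36962 - 128/(-109))*(-45326 + 49311) = (36962 - 128*(-1/109))*3985 = (36962 + 128/109)*3985 = (4028986/109)*3985 = 16055509210/109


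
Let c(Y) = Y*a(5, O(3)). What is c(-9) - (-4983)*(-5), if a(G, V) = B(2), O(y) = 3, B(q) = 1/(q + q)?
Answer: -99669/4 ≈ -24917.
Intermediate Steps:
B(q) = 1/(2*q)
a(G, V) = ¼ (a(G, V) = (½)/2 = (½)*(½) = ¼)
c(Y) = Y/4 (c(Y) = Y*(¼) = Y/4)
c(-9) - (-4983)*(-5) = (¼)*(-9) - (-4983)*(-5) = -9/4 - 453*55 = -9/4 - 24915 = -99669/4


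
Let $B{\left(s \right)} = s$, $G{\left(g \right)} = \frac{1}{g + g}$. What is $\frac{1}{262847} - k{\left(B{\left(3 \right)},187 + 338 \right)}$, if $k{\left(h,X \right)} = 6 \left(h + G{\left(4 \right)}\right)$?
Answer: $- \frac{19713521}{1051388} \approx -18.75$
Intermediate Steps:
$G{\left(g \right)} = \frac{1}{2 g}$
$k{\left(h,X \right)} = \frac{3}{4} + 6 h$ ($k{\left(h,X \right)} = 6 \left(h + \frac{1}{2 \cdot 4}\right) = 6 \left(h + \frac{1}{2} \cdot \frac{1}{4}\right) = 6 \left(h + \frac{1}{8}\right) = 6 \left(\frac{1}{8} + h\right) = \frac{3}{4} + 6 h$)
$\frac{1}{262847} - k{\left(B{\left(3 \right)},187 + 338 \right)} = \frac{1}{262847} - \left(\frac{3}{4} + 6 \cdot 3\right) = \frac{1}{262847} - \left(\frac{3}{4} + 18\right) = \frac{1}{262847} - \frac{75}{4} = - \frac{19713521}{1051388}$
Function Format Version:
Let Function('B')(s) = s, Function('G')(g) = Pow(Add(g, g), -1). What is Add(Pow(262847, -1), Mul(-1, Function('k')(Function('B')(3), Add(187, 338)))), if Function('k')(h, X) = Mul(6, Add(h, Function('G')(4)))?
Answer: Rational(-19713521, 1051388) ≈ -18.750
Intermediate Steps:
Function('G')(g) = Mul(Rational(1, 2), Pow(g, -1)) (Function('G')(g) = Pow(Mul(2, g), -1) = Mul(Rational(1, 2), Pow(g, -1)))
Function('k')(h, X) = Add(Rational(3, 4), Mul(6, h)) (Function('k')(h, X) = Mul(6, Add(h, Mul(Rational(1, 2), Pow(4, -1)))) = Mul(6, Add(h, Mul(Rational(1, 2), Rational(1, 4)))) = Mul(6, Add(h, Rational(1, 8))) = Mul(6, Add(Rational(1, 8), h)) = Add(Rational(3, 4), Mul(6, h)))
Add(Pow(262847, -1), Mul(-1, Function('k')(Function('B')(3), Add(187, 338)))) = Add(Pow(262847, -1), Mul(-1, Add(Rational(3, 4), Mul(6, 3)))) = Add(Rational(1, 262847), Mul(-1, Add(Rational(3, 4), 18))) = Add(Rational(1, 262847), Mul(-1, Rational(75, 4))) = Add(Rational(1, 262847), Rational(-75, 4)) = Rational(-19713521, 1051388)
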